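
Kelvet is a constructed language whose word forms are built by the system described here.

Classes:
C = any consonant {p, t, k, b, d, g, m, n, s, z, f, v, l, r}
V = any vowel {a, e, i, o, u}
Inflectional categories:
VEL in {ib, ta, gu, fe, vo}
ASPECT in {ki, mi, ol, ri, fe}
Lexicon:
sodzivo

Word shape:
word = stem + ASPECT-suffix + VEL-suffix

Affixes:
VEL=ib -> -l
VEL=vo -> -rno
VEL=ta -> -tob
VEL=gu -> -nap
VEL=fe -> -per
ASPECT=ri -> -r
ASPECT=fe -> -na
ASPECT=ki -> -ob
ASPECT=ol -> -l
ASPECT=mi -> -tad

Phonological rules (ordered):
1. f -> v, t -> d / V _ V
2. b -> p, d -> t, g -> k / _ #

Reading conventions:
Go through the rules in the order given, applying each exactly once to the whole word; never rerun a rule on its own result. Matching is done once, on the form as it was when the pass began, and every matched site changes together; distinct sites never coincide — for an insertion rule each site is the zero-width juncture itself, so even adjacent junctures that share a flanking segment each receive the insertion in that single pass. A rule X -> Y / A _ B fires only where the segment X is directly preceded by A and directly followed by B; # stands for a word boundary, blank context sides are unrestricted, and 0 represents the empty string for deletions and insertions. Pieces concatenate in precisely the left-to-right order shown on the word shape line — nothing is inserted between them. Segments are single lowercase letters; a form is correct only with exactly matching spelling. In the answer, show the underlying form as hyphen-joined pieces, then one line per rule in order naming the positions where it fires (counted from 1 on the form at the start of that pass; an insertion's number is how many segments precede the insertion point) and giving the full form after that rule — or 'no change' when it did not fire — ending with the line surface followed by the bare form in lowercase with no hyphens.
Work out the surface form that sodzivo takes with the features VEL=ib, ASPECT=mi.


underlying: sodzivo-tad-l
1. f -> v, t -> d / V _ V: fires at position(s) 8: sodzivodadl
2. b -> p, d -> t, g -> k / _ #: no change
surface: sodzivodadl


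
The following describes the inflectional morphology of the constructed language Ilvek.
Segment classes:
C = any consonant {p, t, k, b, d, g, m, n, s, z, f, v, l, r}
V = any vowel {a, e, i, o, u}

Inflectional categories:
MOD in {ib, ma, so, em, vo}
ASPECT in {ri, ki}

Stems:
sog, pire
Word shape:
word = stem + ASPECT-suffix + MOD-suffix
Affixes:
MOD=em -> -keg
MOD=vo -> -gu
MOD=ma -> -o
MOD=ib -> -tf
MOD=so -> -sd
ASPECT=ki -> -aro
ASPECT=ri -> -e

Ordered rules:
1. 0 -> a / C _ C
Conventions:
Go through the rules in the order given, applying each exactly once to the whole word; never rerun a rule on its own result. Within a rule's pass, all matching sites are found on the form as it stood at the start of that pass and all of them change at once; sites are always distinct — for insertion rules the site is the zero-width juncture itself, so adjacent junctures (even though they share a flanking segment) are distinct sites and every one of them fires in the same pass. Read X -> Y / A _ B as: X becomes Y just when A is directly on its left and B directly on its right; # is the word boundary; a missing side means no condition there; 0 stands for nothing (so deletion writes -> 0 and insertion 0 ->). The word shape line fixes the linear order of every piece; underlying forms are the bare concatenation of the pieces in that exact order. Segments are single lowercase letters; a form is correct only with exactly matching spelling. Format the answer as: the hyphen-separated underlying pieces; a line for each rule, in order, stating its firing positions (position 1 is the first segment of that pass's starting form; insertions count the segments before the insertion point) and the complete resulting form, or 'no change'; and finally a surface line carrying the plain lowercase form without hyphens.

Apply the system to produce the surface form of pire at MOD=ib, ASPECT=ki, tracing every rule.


underlying: pire-aro-tf
1. 0 -> a / C _ C: inserts after position(s) 8: pirearotaf
surface: pirearotaf


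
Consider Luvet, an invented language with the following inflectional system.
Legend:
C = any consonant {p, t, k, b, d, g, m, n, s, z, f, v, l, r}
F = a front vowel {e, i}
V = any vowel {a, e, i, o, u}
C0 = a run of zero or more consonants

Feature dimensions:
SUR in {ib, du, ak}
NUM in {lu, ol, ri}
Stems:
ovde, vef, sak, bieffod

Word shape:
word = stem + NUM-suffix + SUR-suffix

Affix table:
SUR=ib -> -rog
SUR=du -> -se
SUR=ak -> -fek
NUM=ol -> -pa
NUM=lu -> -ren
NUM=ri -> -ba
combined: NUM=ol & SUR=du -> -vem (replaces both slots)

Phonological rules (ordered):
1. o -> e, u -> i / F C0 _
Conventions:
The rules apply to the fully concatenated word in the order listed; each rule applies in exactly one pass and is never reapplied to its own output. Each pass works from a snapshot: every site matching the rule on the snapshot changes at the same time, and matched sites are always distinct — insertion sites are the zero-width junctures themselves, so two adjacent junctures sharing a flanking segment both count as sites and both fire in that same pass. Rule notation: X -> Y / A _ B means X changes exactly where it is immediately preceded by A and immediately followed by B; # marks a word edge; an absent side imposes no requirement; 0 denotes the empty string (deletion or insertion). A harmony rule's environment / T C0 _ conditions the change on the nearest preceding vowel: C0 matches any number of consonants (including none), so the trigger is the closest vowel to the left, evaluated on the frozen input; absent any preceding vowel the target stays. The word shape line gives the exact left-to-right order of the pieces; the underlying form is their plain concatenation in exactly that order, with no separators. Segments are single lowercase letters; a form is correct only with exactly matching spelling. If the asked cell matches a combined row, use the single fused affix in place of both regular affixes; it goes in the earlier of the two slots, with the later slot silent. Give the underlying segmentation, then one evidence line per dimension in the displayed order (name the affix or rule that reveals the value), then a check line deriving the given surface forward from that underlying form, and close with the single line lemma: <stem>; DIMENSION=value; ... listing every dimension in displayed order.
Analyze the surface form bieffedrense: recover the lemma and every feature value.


underlying: bieffod-ren-se
SUR=du - signalled by the affix -se
NUM=lu - signalled by the affix -ren
check: bieffodrense -> bieffedrense
lemma: bieffod; SUR=du; NUM=lu


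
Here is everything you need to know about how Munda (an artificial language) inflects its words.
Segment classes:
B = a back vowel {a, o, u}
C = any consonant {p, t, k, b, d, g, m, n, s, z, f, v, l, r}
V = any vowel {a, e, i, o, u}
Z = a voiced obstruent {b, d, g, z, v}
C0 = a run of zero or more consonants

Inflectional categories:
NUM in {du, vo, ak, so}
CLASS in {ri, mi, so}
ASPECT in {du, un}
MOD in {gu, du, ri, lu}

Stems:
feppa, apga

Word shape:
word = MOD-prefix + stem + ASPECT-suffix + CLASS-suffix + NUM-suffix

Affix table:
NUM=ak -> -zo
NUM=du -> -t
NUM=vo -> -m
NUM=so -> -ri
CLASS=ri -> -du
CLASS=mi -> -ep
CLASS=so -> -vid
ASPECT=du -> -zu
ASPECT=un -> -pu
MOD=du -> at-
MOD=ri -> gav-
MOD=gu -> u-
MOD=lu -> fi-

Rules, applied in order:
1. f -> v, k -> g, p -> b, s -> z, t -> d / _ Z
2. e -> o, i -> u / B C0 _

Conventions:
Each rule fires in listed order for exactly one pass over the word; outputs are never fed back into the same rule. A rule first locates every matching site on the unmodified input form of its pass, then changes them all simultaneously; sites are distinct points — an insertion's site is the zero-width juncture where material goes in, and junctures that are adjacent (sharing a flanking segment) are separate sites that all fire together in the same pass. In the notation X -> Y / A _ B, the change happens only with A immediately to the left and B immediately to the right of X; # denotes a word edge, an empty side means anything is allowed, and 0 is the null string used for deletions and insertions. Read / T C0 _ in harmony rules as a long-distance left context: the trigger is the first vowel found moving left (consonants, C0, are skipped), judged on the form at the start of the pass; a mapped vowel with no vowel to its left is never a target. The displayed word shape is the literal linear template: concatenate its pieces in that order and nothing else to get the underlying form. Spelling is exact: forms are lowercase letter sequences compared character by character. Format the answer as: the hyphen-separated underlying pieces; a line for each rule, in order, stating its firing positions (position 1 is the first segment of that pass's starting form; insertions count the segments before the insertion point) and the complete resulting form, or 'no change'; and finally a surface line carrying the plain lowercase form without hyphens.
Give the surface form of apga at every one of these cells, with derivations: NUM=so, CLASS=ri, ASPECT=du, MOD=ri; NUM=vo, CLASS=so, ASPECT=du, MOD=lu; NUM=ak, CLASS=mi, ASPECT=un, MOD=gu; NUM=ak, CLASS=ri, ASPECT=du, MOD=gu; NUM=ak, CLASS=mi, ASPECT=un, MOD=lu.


cell NUM=so, CLASS=ri, ASPECT=du, MOD=ri:
underlying: gav-apga-zu-du-ri
1. f -> v, k -> g, p -> b, s -> z, t -> d / _ Z: fires at position(s) 5: gavabgazuduri
2. e -> o, i -> u / B C0 _: fires at position(s) 13: gavabgazuduru
surface: gavabgazuduru

cell NUM=vo, CLASS=so, ASPECT=du, MOD=lu:
underlying: fi-apga-zu-vid-m
1. f -> v, k -> g, p -> b, s -> z, t -> d / _ Z: fires at position(s) 4: fiabgazuvidm
2. e -> o, i -> u / B C0 _: fires at position(s) 10: fiabgazuvudm
surface: fiabgazuvudm

cell NUM=ak, CLASS=mi, ASPECT=un, MOD=gu:
underlying: u-apga-pu-ep-zo
1. f -> v, k -> g, p -> b, s -> z, t -> d / _ Z: fires at position(s) 3, 9: uabgapuebzo
2. e -> o, i -> u / B C0 _: fires at position(s) 8: uabgapuobzo
surface: uabgapuobzo

cell NUM=ak, CLASS=ri, ASPECT=du, MOD=gu:
underlying: u-apga-zu-du-zo
1. f -> v, k -> g, p -> b, s -> z, t -> d / _ Z: fires at position(s) 3: uabgazuduzo
2. e -> o, i -> u / B C0 _: no change
surface: uabgazuduzo

cell NUM=ak, CLASS=mi, ASPECT=un, MOD=lu:
underlying: fi-apga-pu-ep-zo
1. f -> v, k -> g, p -> b, s -> z, t -> d / _ Z: fires at position(s) 4, 10: fiabgapuebzo
2. e -> o, i -> u / B C0 _: fires at position(s) 9: fiabgapuobzo
surface: fiabgapuobzo


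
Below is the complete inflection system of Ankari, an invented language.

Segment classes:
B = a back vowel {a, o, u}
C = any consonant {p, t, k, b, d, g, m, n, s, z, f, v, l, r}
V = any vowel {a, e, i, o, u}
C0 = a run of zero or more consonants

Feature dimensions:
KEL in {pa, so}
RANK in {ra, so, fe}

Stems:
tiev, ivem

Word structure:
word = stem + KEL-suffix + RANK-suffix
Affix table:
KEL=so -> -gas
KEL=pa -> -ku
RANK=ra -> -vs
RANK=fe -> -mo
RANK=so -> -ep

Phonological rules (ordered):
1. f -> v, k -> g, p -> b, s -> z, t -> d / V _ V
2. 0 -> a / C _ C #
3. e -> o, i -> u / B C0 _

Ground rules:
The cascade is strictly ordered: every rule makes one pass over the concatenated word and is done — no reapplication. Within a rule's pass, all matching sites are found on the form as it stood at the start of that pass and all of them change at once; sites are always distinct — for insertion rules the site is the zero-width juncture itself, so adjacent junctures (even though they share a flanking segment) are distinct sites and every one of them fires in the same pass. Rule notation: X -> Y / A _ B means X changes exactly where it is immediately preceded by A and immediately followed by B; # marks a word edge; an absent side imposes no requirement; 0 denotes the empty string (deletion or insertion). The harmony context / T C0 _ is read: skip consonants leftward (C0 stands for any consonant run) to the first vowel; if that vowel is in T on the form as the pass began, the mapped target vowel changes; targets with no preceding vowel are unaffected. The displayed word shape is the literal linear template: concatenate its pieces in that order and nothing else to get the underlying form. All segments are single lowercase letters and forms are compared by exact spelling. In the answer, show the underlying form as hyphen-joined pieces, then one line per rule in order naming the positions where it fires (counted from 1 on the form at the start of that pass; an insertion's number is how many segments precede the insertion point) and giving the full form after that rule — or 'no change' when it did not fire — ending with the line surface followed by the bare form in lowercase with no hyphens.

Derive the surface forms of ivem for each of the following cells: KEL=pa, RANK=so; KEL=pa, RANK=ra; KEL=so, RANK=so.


cell KEL=pa, RANK=so:
underlying: ivem-ku-ep
1. f -> v, k -> g, p -> b, s -> z, t -> d / V _ V: no change
2. 0 -> a / C _ C #: no change
3. e -> o, i -> u / B C0 _: fires at position(s) 7: ivemkuop
surface: ivemkuop

cell KEL=pa, RANK=ra:
underlying: ivem-ku-vs
1. f -> v, k -> g, p -> b, s -> z, t -> d / V _ V: no change
2. 0 -> a / C _ C #: inserts after position(s) 7: ivemkuvas
3. e -> o, i -> u / B C0 _: no change
surface: ivemkuvas

cell KEL=so, RANK=so:
underlying: ivem-gas-ep
1. f -> v, k -> g, p -> b, s -> z, t -> d / V _ V: fires at position(s) 7: ivemgazep
2. 0 -> a / C _ C #: no change
3. e -> o, i -> u / B C0 _: fires at position(s) 8: ivemgazop
surface: ivemgazop


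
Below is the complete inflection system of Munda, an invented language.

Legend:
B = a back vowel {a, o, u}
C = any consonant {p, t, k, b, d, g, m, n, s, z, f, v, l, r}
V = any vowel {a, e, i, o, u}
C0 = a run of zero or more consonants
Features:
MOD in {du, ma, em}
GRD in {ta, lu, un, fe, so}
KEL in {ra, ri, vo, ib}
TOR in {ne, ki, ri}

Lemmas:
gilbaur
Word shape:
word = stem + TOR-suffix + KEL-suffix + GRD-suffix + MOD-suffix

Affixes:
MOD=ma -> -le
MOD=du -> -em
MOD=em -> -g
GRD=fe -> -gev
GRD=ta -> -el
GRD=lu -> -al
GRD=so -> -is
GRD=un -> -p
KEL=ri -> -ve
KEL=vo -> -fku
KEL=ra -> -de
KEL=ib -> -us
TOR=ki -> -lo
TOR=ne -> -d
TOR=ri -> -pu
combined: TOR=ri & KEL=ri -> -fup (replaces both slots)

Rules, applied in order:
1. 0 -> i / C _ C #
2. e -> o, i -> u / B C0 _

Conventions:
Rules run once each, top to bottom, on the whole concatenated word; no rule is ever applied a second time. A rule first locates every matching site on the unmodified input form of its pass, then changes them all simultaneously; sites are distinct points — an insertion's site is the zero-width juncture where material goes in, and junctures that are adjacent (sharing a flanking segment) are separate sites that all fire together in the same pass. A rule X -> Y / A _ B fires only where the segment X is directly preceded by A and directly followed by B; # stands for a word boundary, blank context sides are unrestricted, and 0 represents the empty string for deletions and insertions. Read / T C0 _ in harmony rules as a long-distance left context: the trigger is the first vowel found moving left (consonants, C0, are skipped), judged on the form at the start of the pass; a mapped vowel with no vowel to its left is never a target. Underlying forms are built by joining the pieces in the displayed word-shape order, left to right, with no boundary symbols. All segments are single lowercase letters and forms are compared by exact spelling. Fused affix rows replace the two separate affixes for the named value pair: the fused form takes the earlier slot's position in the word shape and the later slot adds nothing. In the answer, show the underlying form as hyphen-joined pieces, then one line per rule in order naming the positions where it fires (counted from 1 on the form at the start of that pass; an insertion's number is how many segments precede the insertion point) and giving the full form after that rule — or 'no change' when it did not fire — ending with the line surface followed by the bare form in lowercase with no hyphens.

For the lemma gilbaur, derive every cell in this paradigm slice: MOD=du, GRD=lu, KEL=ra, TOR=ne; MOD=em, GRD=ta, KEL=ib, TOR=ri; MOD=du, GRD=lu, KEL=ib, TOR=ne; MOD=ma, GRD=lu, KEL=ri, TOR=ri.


cell MOD=du, GRD=lu, KEL=ra, TOR=ne:
underlying: gilbaur-d-de-al-em
1. 0 -> i / C _ C #: no change
2. e -> o, i -> u / B C0 _: fires at position(s) 10, 13: gilbaurddoalom
surface: gilbaurddoalom

cell MOD=em, GRD=ta, KEL=ib, TOR=ri:
underlying: gilbaur-pu-us-el-g
1. 0 -> i / C _ C #: inserts after position(s) 13: gilbaurpuuselig
2. e -> o, i -> u / B C0 _: fires at position(s) 12: gilbaurpuusolig
surface: gilbaurpuusolig

cell MOD=du, GRD=lu, KEL=ib, TOR=ne:
underlying: gilbaur-d-us-al-em
1. 0 -> i / C _ C #: no change
2. e -> o, i -> u / B C0 _: fires at position(s) 13: gilbaurdusalom
surface: gilbaurdusalom

cell MOD=ma, GRD=lu, KEL=ri, TOR=ri:
underlying: gilbaur-fup-al-le
1. 0 -> i / C _ C #: no change
2. e -> o, i -> u / B C0 _: fires at position(s) 14: gilbaurfupallo
surface: gilbaurfupallo


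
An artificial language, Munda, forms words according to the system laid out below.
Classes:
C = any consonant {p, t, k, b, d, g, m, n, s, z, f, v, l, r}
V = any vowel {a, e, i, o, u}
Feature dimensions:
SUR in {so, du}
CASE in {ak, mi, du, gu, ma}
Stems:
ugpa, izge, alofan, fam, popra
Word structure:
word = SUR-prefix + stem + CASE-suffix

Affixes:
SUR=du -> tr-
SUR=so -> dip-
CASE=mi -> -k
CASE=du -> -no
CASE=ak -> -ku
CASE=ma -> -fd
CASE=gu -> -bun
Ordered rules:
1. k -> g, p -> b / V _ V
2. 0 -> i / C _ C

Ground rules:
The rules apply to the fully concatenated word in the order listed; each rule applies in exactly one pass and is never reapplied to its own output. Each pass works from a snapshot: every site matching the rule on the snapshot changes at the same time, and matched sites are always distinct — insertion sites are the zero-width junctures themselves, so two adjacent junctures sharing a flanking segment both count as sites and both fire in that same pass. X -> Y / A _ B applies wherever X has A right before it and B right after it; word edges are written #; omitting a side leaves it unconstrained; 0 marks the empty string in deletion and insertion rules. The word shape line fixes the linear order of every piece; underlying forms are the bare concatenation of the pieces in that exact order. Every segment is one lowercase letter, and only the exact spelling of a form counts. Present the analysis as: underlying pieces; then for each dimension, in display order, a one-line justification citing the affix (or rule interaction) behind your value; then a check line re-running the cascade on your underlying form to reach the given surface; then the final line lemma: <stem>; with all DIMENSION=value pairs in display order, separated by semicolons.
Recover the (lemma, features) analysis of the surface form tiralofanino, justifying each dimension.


underlying: tr-alofan-no
SUR=du - signalled by the affix tr-
CASE=du - signalled by the affix -no
check: tralofanno -> tralofanno -> tiralofanino
lemma: alofan; SUR=du; CASE=du


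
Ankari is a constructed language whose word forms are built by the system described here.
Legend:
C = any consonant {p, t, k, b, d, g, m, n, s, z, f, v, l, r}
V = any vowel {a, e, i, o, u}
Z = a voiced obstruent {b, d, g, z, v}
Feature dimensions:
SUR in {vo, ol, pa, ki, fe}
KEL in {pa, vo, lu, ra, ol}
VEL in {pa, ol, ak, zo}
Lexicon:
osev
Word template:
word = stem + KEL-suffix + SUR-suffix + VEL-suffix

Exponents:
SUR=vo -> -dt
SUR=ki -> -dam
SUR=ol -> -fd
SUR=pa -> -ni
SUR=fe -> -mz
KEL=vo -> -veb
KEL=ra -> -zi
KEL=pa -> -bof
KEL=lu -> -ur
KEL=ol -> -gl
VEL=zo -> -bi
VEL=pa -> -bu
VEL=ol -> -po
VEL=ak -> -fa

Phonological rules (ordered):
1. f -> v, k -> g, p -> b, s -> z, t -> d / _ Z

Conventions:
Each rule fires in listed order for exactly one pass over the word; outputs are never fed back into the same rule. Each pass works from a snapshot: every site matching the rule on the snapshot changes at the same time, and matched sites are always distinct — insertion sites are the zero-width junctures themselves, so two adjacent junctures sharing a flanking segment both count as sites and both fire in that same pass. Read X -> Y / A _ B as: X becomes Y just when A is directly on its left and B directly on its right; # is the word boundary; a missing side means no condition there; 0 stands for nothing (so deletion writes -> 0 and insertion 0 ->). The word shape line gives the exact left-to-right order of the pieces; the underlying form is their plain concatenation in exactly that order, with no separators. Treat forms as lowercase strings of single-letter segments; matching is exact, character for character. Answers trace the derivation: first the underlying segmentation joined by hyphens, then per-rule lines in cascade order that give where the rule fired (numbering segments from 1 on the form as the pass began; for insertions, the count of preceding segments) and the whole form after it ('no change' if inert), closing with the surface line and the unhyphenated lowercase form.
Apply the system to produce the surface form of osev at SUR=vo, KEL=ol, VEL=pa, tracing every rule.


underlying: osev-gl-dt-bu
1. f -> v, k -> g, p -> b, s -> z, t -> d / _ Z: fires at position(s) 8: osevglddbu
surface: osevglddbu


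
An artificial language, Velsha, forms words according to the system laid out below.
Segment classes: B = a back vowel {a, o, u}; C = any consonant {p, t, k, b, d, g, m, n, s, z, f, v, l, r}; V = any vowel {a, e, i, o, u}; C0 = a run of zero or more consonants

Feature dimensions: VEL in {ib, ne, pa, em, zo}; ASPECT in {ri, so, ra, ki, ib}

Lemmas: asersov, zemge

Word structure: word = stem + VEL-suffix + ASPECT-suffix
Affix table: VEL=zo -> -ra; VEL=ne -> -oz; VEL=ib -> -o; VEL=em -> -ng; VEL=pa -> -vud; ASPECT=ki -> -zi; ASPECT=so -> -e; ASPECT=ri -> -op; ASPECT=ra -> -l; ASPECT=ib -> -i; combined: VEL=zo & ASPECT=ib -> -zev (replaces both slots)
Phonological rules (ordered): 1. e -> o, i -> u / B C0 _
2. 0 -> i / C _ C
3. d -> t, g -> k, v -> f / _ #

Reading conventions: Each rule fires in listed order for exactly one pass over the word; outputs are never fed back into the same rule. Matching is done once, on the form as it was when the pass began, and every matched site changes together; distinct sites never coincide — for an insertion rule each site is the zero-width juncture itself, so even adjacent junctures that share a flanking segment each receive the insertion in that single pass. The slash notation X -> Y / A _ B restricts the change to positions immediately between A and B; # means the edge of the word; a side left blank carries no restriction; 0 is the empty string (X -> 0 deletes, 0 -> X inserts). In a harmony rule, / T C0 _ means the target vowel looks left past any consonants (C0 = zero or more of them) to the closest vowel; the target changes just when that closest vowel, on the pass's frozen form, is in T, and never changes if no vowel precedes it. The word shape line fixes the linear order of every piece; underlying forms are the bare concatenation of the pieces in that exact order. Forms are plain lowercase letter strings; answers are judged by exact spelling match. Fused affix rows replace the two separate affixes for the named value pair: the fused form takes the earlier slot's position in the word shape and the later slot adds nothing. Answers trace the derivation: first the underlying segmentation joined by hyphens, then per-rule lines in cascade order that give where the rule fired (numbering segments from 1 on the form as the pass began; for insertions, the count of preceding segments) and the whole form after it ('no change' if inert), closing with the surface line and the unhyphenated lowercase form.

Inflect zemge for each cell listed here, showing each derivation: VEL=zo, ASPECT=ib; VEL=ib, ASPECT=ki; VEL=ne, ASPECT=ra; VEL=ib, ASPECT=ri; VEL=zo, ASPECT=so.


cell VEL=zo, ASPECT=ib:
underlying: zemge-zev
1. e -> o, i -> u / B C0 _: no change
2. 0 -> i / C _ C: inserts after position(s) 3: zemigezev
3. d -> t, g -> k, v -> f / _ #: fires at position(s) 9: zemigezef
surface: zemigezef

cell VEL=ib, ASPECT=ki:
underlying: zemge-o-zi
1. e -> o, i -> u / B C0 _: fires at position(s) 8: zemgeozu
2. 0 -> i / C _ C: inserts after position(s) 3: zemigeozu
3. d -> t, g -> k, v -> f / _ #: no change
surface: zemigeozu

cell VEL=ne, ASPECT=ra:
underlying: zemge-oz-l
1. e -> o, i -> u / B C0 _: no change
2. 0 -> i / C _ C: inserts after position(s) 3, 7: zemigeozil
3. d -> t, g -> k, v -> f / _ #: no change
surface: zemigeozil

cell VEL=ib, ASPECT=ri:
underlying: zemge-o-op
1. e -> o, i -> u / B C0 _: no change
2. 0 -> i / C _ C: inserts after position(s) 3: zemigeoop
3. d -> t, g -> k, v -> f / _ #: no change
surface: zemigeoop

cell VEL=zo, ASPECT=so:
underlying: zemge-ra-e
1. e -> o, i -> u / B C0 _: fires at position(s) 8: zemgerao
2. 0 -> i / C _ C: inserts after position(s) 3: zemigerao
3. d -> t, g -> k, v -> f / _ #: no change
surface: zemigerao


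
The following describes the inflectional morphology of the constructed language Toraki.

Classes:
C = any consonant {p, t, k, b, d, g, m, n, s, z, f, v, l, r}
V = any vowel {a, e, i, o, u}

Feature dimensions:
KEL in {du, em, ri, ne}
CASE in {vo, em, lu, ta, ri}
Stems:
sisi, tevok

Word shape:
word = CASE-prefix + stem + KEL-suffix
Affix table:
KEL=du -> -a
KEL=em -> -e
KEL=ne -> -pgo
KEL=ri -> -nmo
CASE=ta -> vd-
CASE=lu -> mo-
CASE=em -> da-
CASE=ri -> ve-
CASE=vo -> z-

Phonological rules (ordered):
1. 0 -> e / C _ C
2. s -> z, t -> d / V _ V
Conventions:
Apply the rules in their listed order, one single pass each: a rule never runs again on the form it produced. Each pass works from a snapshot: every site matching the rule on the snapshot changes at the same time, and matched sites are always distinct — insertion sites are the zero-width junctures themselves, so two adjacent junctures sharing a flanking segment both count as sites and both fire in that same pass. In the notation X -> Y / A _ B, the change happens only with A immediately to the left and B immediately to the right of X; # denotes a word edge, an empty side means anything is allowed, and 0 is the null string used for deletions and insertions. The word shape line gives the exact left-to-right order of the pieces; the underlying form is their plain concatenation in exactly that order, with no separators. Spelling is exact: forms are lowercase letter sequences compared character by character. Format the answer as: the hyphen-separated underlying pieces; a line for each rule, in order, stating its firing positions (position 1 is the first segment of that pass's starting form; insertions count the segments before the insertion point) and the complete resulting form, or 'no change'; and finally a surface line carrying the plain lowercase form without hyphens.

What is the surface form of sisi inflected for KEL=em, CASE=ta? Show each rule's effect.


underlying: vd-sisi-e
1. 0 -> e / C _ C: inserts after position(s) 1, 2: vedesisie
2. s -> z, t -> d / V _ V: fires at position(s) 5, 7: vedezizie
surface: vedezizie


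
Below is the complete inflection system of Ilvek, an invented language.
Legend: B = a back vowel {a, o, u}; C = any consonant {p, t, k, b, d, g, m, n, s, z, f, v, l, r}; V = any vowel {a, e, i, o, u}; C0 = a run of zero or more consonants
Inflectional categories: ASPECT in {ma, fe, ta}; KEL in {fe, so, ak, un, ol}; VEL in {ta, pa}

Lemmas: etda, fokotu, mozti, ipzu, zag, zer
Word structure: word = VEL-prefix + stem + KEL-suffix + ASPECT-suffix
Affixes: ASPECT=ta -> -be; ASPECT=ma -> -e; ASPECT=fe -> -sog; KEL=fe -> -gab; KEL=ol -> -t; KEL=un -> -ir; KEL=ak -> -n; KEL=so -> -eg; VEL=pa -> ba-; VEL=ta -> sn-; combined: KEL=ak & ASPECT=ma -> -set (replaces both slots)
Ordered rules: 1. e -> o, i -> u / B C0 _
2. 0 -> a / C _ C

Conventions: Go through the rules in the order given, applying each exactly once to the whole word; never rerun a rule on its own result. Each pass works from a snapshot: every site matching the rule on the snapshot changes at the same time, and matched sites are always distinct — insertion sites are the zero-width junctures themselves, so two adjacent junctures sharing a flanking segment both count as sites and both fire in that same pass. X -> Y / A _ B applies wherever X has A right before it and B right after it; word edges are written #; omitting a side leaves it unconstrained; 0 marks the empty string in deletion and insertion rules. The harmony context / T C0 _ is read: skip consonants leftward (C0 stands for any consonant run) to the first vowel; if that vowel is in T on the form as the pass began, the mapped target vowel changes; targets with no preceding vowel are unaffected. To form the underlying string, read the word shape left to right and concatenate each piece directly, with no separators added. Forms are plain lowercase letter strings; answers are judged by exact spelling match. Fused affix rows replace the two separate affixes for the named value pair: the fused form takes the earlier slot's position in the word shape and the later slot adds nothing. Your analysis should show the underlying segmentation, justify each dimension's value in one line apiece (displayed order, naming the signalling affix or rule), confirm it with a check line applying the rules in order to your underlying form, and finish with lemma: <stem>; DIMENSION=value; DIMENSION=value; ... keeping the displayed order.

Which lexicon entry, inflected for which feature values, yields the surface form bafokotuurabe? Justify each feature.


underlying: ba-fokotu-ir-be
ASPECT=ta - signalled by the affix -be
KEL=un - signalled by the affix -ir
VEL=pa - signalled by the affix ba-
check: bafokotuirbe -> bafokotuurbe -> bafokotuurabe
lemma: fokotu; ASPECT=ta; KEL=un; VEL=pa


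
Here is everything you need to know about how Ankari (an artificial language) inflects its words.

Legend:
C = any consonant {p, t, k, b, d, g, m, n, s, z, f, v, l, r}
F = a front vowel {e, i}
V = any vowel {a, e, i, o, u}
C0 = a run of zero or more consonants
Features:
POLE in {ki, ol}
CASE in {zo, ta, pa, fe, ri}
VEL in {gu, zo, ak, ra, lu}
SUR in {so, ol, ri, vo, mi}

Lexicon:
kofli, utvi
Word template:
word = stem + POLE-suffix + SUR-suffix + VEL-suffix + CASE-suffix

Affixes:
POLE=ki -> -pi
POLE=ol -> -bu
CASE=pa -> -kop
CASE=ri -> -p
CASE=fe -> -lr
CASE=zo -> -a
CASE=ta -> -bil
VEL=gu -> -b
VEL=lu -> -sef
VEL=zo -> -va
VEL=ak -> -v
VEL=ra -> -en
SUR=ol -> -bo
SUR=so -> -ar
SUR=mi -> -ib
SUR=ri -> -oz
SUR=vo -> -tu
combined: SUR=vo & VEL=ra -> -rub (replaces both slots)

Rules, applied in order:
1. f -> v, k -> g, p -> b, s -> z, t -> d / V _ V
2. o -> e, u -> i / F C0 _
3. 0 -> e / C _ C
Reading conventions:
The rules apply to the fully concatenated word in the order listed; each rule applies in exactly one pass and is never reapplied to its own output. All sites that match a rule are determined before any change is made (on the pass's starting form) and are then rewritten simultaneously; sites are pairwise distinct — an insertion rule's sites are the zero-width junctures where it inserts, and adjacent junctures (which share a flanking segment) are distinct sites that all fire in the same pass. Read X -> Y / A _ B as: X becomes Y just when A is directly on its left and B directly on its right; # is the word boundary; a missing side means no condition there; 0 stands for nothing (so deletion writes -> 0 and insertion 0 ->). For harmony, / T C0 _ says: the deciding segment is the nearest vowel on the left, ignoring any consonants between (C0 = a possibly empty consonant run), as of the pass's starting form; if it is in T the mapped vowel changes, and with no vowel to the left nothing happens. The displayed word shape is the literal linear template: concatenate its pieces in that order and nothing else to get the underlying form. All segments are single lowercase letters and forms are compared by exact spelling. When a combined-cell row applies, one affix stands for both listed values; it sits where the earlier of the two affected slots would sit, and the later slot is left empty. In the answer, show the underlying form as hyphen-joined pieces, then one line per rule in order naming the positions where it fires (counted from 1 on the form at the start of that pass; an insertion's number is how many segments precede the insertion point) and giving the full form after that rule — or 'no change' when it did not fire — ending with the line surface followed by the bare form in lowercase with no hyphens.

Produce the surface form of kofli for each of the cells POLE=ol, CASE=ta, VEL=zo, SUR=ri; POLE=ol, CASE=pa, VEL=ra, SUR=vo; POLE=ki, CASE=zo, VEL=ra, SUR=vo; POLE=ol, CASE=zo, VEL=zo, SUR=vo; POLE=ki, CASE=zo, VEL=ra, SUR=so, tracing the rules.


cell POLE=ol, CASE=ta, VEL=zo, SUR=ri:
underlying: kofli-bu-oz-va-bil
1. f -> v, k -> g, p -> b, s -> z, t -> d / V _ V: no change
2. o -> e, u -> i / F C0 _: fires at position(s) 7: koflibiozvabil
3. 0 -> e / C _ C: inserts after position(s) 3, 9: kofelibiozevabil
surface: kofelibiozevabil

cell POLE=ol, CASE=pa, VEL=ra, SUR=vo:
underlying: kofli-bu-rub-kop
1. f -> v, k -> g, p -> b, s -> z, t -> d / V _ V: no change
2. o -> e, u -> i / F C0 _: fires at position(s) 7: koflibirubkop
3. 0 -> e / C _ C: inserts after position(s) 3, 10: kofelibirubekop
surface: kofelibirubekop

cell POLE=ki, CASE=zo, VEL=ra, SUR=vo:
underlying: kofli-pi-rub-a
1. f -> v, k -> g, p -> b, s -> z, t -> d / V _ V: fires at position(s) 6: koflibiruba
2. o -> e, u -> i / F C0 _: fires at position(s) 9: koflibiriba
3. 0 -> e / C _ C: inserts after position(s) 3: kofelibiriba
surface: kofelibiriba

cell POLE=ol, CASE=zo, VEL=zo, SUR=vo:
underlying: kofli-bu-tu-va-a
1. f -> v, k -> g, p -> b, s -> z, t -> d / V _ V: fires at position(s) 8: koflibuduvaa
2. o -> e, u -> i / F C0 _: fires at position(s) 7: koflibiduvaa
3. 0 -> e / C _ C: inserts after position(s) 3: kofelibiduvaa
surface: kofelibiduvaa

cell POLE=ki, CASE=zo, VEL=ra, SUR=so:
underlying: kofli-pi-ar-en-a
1. f -> v, k -> g, p -> b, s -> z, t -> d / V _ V: fires at position(s) 6: koflibiarena
2. o -> e, u -> i / F C0 _: no change
3. 0 -> e / C _ C: inserts after position(s) 3: kofelibiarena
surface: kofelibiarena


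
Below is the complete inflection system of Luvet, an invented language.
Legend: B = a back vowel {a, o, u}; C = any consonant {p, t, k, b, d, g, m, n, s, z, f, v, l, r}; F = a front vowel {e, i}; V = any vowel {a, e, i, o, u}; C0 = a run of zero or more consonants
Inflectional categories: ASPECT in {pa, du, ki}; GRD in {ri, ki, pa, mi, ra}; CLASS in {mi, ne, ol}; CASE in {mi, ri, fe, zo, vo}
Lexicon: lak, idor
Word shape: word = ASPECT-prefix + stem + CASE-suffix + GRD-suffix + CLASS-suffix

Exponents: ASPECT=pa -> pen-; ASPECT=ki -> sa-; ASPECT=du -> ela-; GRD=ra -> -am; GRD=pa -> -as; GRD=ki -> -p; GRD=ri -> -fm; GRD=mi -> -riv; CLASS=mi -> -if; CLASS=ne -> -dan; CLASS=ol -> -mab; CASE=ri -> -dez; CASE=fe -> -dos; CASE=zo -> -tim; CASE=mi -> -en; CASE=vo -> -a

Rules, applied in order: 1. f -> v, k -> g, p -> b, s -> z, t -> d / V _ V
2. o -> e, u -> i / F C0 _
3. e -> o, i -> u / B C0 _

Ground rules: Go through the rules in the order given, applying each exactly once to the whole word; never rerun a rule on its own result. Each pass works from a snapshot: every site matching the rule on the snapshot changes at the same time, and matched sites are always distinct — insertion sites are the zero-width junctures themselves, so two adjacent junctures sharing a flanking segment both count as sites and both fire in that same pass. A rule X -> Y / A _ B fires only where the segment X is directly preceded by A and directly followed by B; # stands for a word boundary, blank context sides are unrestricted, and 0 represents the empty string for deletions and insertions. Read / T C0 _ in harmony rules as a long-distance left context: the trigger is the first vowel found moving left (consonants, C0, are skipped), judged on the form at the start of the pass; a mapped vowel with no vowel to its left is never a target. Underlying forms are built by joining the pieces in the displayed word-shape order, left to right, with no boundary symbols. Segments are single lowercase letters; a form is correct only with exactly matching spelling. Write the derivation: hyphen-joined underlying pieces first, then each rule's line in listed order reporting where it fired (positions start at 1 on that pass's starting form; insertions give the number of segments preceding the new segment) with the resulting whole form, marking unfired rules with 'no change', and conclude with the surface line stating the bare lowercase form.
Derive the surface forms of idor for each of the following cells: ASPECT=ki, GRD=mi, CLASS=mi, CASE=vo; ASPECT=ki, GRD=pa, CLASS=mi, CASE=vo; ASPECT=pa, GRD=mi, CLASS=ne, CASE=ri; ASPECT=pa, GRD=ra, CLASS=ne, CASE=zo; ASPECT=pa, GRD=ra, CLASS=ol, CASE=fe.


cell ASPECT=ki, GRD=mi, CLASS=mi, CASE=vo:
underlying: sa-idor-a-riv-if
1. f -> v, k -> g, p -> b, s -> z, t -> d / V _ V: no change
2. o -> e, u -> i / F C0 _: fires at position(s) 5: saiderarivif
3. e -> o, i -> u / B C0 _: fires at position(s) 3, 9: sauderaruvif
surface: sauderaruvif

cell ASPECT=ki, GRD=pa, CLASS=mi, CASE=vo:
underlying: sa-idor-a-as-if
1. f -> v, k -> g, p -> b, s -> z, t -> d / V _ V: fires at position(s) 9: saidoraazif
2. o -> e, u -> i / F C0 _: fires at position(s) 5: saideraazif
3. e -> o, i -> u / B C0 _: fires at position(s) 3, 10: sauderaazuf
surface: sauderaazuf

cell ASPECT=pa, GRD=mi, CLASS=ne, CASE=ri:
underlying: pen-idor-dez-riv-dan
1. f -> v, k -> g, p -> b, s -> z, t -> d / V _ V: no change
2. o -> e, u -> i / F C0 _: fires at position(s) 6: peniderdezrivdan
3. e -> o, i -> u / B C0 _: no change
surface: peniderdezrivdan

cell ASPECT=pa, GRD=ra, CLASS=ne, CASE=zo:
underlying: pen-idor-tim-am-dan
1. f -> v, k -> g, p -> b, s -> z, t -> d / V _ V: no change
2. o -> e, u -> i / F C0 _: fires at position(s) 6: penidertimamdan
3. e -> o, i -> u / B C0 _: no change
surface: penidertimamdan

cell ASPECT=pa, GRD=ra, CLASS=ol, CASE=fe:
underlying: pen-idor-dos-am-mab
1. f -> v, k -> g, p -> b, s -> z, t -> d / V _ V: fires at position(s) 10: penidordozammab
2. o -> e, u -> i / F C0 _: fires at position(s) 6: peniderdozammab
3. e -> o, i -> u / B C0 _: no change
surface: peniderdozammab


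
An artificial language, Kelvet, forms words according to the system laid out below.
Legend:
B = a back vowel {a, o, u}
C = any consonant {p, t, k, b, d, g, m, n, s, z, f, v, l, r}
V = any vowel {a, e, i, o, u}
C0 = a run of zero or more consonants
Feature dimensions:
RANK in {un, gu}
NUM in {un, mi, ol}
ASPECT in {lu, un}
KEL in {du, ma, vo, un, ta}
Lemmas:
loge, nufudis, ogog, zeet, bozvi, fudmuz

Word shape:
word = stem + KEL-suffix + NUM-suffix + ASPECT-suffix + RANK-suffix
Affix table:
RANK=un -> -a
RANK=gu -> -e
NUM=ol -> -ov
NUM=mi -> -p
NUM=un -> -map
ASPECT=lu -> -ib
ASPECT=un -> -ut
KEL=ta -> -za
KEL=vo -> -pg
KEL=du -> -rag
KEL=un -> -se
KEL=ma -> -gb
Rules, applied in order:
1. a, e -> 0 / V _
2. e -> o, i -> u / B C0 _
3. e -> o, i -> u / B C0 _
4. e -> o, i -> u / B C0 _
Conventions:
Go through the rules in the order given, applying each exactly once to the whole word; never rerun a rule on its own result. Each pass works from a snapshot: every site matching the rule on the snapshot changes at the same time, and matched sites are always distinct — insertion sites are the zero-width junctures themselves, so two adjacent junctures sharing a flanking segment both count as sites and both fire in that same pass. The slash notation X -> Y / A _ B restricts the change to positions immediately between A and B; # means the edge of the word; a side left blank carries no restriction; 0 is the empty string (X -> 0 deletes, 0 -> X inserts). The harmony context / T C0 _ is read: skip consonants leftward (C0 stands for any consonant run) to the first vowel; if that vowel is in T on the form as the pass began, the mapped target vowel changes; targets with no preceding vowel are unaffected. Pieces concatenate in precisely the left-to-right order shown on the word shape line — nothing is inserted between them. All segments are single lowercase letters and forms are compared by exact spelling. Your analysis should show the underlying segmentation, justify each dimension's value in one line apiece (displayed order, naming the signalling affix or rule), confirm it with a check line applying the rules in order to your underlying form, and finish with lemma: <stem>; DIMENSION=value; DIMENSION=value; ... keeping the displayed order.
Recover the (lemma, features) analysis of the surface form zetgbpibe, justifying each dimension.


underlying: zeet-gb-p-ib-e
RANK=gu - signalled by the affix -e
NUM=mi - signalled by the affix -p
ASPECT=lu - signalled by the affix -ib
KEL=ma - signalled by the affix -gb
check: zeetgbpibe -> zetgbpibe -> zetgbpibe -> zetgbpibe -> zetgbpibe
lemma: zeet; RANK=gu; NUM=mi; ASPECT=lu; KEL=ma
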